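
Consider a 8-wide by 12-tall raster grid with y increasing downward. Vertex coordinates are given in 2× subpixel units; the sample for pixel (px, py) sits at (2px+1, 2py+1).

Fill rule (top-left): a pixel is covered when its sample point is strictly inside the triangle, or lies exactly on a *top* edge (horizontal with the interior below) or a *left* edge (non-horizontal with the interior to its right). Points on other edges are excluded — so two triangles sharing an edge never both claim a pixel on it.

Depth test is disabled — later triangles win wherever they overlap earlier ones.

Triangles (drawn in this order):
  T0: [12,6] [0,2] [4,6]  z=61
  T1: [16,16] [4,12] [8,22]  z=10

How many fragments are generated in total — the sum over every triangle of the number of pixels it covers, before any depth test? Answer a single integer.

T0:
  2·area = 32  (B↔C swapped to make it positive)
  edge (12, 6)→(4, 6): d=(-8,0) right/bottom  bias=-1
  edge (4, 6)→(0, 2): d=(-4,-4) top-left  bias=+0
  edge (0, 2)→(12, 6): d=(12,4) right/bottom  bias=-1
    (0,1)@(1, 3): e=[24,0,8] → █  [on edge]
    (1,1)@(3, 3): e=[24,8,0] → ·  [on edge]
    (0,2)@(1, 5): e=[8,-8,32] → ·
    (1,2)@(3, 5): e=[8,0,24] → █  [on edge]
    (2,2)@(5, 5): e=[8,8,16] → █
    (3,2)@(7, 5): e=[8,16,8] → █
    (4,2)@(9, 5): e=[8,24,0] → ·  [on edge]
    (1,3)@(3, 7): e=[-8,-8,48] → ·
    (2,3)@(5, 7): e=[-8,0,40] → ·  [on edge]
    (3,3)@(7, 7): e=[-8,8,32] → ·
    (7,3)@(15, 7): e=[-8,40,0] → ·  [on edge]
    (3,4)@(7, 9): e=[-24,0,56] → ·  [on edge]
    (4,5)@(9, 11): e=[-40,0,72] → ·  [on edge]
    (5,6)@(11, 13): e=[-56,0,88] → ·  [on edge]
    (6,7)@(13, 15): e=[-72,0,104] → ·  [on edge]
    (7,8)@(15, 17): e=[-88,0,120] → ·  [on edge]
  covered (4 px):
    · · · · · · · ·
    █ · · · · · · ·
    · █ █ █ · · · ·
    · · · · · · · ·
    · · · · · · · ·
    · · · · · · · ·
    · · · · · · · ·
    · · · · · · · ·
    · · · · · · · ·
    · · · · · · · ·
    · · · · · · · ·
    · · · · · · · ·
T1:
  2·area = 104  (B↔C swapped to make it positive)
  edge (16, 16)→(8, 22): d=(-8,6) right/bottom  bias=-1
  edge (8, 22)→(4, 12): d=(-4,-10) top-left  bias=+0
  edge (4, 12)→(16, 16): d=(12,4) right/bottom  bias=-1
    (0,5)@(1, 11): e=[130,-26,0] → ·  [on edge]
    (2,6)@(5, 13): e=[90,6,8] → █
    (3,6)@(7, 13): e=[78,26,0] → ·  [on edge]
    (2,7)@(5, 15): e=[74,-2,32] → ·
    (3,7)@(7, 15): e=[62,18,24] → █
    (4,7)@(9, 15): e=[50,38,16] → █
    (5,7)@(11, 15): e=[38,58,8] → █
    (6,7)@(13, 15): e=[26,78,0] → ·  [on edge]
    (3,8)@(7, 17): e=[46,10,48] → █
    (6,8)@(13, 17): e=[10,70,24] → █
    (7,8)@(15, 17): e=[-2,90,16] → ·
    (3,9)@(7, 19): e=[30,2,72] → █
  covered (12 px):
    · · · · · · · ·
    · · · · · · · ·
    · · · · · · · ·
    · · · · · · · ·
    · · · · · · · ·
    · · · · · · · ·
    · · █ · · · · ·
    · · · █ █ █ · ·
    · · · █ █ █ █ ·
    · · · █ █ █ · ·
    · · · · █ · · ·
    · · · · · · · ·

Final: 16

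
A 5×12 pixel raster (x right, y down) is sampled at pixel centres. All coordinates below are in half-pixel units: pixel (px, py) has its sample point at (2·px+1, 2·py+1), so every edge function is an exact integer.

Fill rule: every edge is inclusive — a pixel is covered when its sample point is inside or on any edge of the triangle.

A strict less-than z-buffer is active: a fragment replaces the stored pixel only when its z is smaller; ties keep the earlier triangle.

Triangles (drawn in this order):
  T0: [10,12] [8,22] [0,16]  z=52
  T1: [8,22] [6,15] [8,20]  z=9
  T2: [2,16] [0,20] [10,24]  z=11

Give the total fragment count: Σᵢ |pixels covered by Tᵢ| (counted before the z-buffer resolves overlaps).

T0:
  2·area = 92
  edge (10, 12)→(8, 22): d=(-2,10) inclusive
  edge (8, 22)→(0, 16): d=(-8,-6) inclusive
  edge (0, 16)→(10, 12): d=(10,-4) inclusive
    (4,6)@(9, 13): e=[8,78,6] → #
    (1,7)@(3, 15): e=[64,26,2] → #
    (2,7)@(5, 15): e=[44,38,10] → #
    (3,7)@(7, 15): e=[24,50,18] → #
    (1,8)@(3, 17): e=[60,10,22] → #
    (4,8)@(9, 17): e=[0,46,46] → #  [on edge]
    (1,9)@(3, 19): e=[56,-6,42] → ·
    (2,9)@(5, 19): e=[36,6,50] → #
    (4,9)@(9, 19): e=[-4,30,66] → ·
    (2,10)@(5, 21): e=[32,-10,70] → ·
    (3,10)@(7, 21): e=[12,2,78] → #
    (4,10)@(9, 21): e=[-8,14,86] → ·
  covered (12 px):
    · · · · ·
    · · · · ·
    · · · · ·
    · · · · ·
    · · · · ·
    · · · · ·
    · · · · #
    · # # # #
    · # # # #
    · · # # ·
    · · · # ·
    · · · · ·
T1:
  2·area = 4
  edge (8, 22)→(6, 15): d=(-2,-7) inclusive
  edge (6, 15)→(8, 20): d=(2,5) inclusive
  edge (8, 20)→(8, 22): d=(0,2) inclusive
  covered (0 px):
    · · · · ·
    · · · · ·
    · · · · ·
    · · · · ·
    · · · · ·
    · · · · ·
    · · · · ·
    · · · · ·
    · · · · ·
    · · · · ·
    · · · · ·
    · · · · ·
T2:
  2·area = 48  (B↔C swapped to make it positive)
  edge (2, 16)→(10, 24): d=(8,8) inclusive
  edge (10, 24)→(0, 20): d=(-10,-4) inclusive
  edge (0, 20)→(2, 16): d=(2,-4) inclusive
    (0,7)@(1, 15): e=[0,54,-6] → ·  [on edge]
    (1,8)@(3, 17): e=[0,42,6] → #  [on edge]
    (2,8)@(5, 17): e=[-16,50,14] → ·
    (0,9)@(1, 19): e=[32,14,2] → #
    (2,9)@(5, 19): e=[0,30,18] → #  [on edge]
    (3,9)@(7, 19): e=[-16,38,26] → ·
    (0,10)@(1, 21): e=[48,-6,6] → ·
    (1,10)@(3, 21): e=[32,2,14] → #
    (3,10)@(7, 21): e=[0,18,30] → #  [on edge]
    (4,10)@(9, 21): e=[-16,26,38] → ·
    (1,11)@(3, 23): e=[48,-18,18] → ·
    (2,11)@(5, 23): e=[32,-10,26] → ·
    (4,11)@(9, 23): e=[0,6,42] → #  [on edge]
  covered (8 px):
    · · · · ·
    · · · · ·
    · · · · ·
    · · · · ·
    · · · · ·
    · · · · ·
    · · · · ·
    · · · · ·
    · # · · ·
    # # # · ·
    · # # # ·
    · · · · #

Result: 20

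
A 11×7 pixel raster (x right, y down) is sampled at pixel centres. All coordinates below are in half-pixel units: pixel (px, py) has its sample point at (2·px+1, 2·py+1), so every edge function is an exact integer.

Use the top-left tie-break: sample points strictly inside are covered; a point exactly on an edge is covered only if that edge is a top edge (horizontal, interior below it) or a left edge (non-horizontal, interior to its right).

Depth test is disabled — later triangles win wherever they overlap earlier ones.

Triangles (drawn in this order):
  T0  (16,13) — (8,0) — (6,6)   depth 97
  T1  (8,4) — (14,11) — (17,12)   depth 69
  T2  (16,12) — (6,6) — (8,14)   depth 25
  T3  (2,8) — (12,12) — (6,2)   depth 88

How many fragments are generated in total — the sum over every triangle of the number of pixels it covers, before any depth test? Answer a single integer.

T0:
  2·area = 74  (B↔C swapped to make it positive)
  edge (16, 13)→(6, 6): d=(-10,-7) top-left  bias=+0
  edge (6, 6)→(8, 0): d=(2,-6) top-left  bias=+0
  edge (8, 0)→(16, 13): d=(8,13) right/bottom  bias=-1
    (3,1)@(7, 3): e=[37,0,37] → X  [on edge]
    (4,1)@(9, 3): e=[51,12,11] → X
    (5,1)@(11, 3): e=[65,24,-15] → .
    (3,2)@(7, 5): e=[17,4,53] → X
    (5,2)@(11, 5): e=[45,28,1] → X
    (6,2)@(13, 5): e=[59,40,-25] → .
    (3,3)@(7, 7): e=[-3,8,69] → .
    (4,3)@(9, 7): e=[11,20,43] → X
    (6,3)@(13, 7): e=[39,44,-9] → .
    (2,4)@(5, 9): e=[-37,0,111] → .  [on edge]
    (4,4)@(9, 9): e=[-9,24,59] → .
    (5,4)@(11, 9): e=[5,36,33] → X
  covered (9 px):
    . . . . . . . . . . .
    . . . X X . . . . . .
    . . . X X X . . . . .
    . . . . X X . . . . .
    . . . . . X X . . . .
    . . . . . . . . . . .
    . . . . . . . . . . .
T1:
  2·area = 15  (B↔C swapped to make it positive)
  edge (8, 4)→(17, 12): d=(9,8) right/bottom  bias=-1
  edge (17, 12)→(14, 11): d=(-3,-1) top-left  bias=+0
  edge (14, 11)→(8, 4): d=(-6,-7) top-left  bias=+0
    (4,2)@(9, 5): e=[1,13,1] → X
    (5,2)@(11, 5): e=[-15,15,15] → .
    (4,3)@(9, 7): e=[19,7,-11] → .
    (5,3)@(11, 7): e=[3,9,3] → X
    (6,3)@(13, 7): e=[-13,11,17] → .
    (5,4)@(11, 9): e=[21,3,-9] → .
    (6,4)@(13, 9): e=[5,5,5] → X
    (7,4)@(15, 9): e=[-11,7,19] → .
    (6,5)@(13, 11): e=[23,-1,-7] → .
    (7,5)@(15, 11): e=[7,1,7] → X
    (8,5)@(17, 11): e=[-9,3,21] → .
    (7,6)@(15, 13): e=[25,-5,-5] → .
  covered (4 px):
    . . . . . . . . . . .
    . . . . . . . . . . .
    . . . . X . . . . . .
    . . . . . X . . . . .
    . . . . . . X . . . .
    . . . . . . . X . . .
    . . . . . . . . . . .
T2:
  2·area = 68  (B↔C swapped to make it positive)
  edge (16, 12)→(8, 14): d=(-8,2) right/bottom  bias=-1
  edge (8, 14)→(6, 6): d=(-2,-8) top-left  bias=+0
  edge (6, 6)→(16, 12): d=(10,6) right/bottom  bias=-1
    (0,1)@(1, 3): e=[102,-34,0] → .  [on edge]
    (3,3)@(7, 7): e=[58,6,4] → X
    (4,3)@(9, 7): e=[54,22,-8] → .
    (3,4)@(7, 9): e=[42,2,24] → X
    (4,4)@(9, 9): e=[38,18,12] → X
    (5,4)@(11, 9): e=[34,34,0] → .  [on edge]
    (3,5)@(7, 11): e=[26,-2,44] → .
    (4,5)@(9, 11): e=[22,14,32] → X
    (5,5)@(11, 11): e=[18,30,20] → X
    (6,5)@(13, 11): e=[14,46,8] → X
    (7,5)@(15, 11): e=[10,62,-4] → .
    (4,6)@(9, 13): e=[6,10,52] → X
  covered (8 px):
    . . . . . . . . . . .
    . . . . . . . . . . .
    . . . . . . . . . . .
    . . . X . . . . . . .
    . . . X X . . . . . .
    . . . . X X X . . . .
    . . . . X X . . . . .
T3:
  2·area = 76  (B↔C swapped to make it positive)
  edge (2, 8)→(6, 2): d=(4,-6) top-left  bias=+0
  edge (6, 2)→(12, 12): d=(6,10) right/bottom  bias=-1
  edge (12, 12)→(2, 8): d=(-10,-4) top-left  bias=+0
    (2,2)@(5, 5): e=[6,28,42] → X
    (3,2)@(7, 5): e=[18,8,50] → X
    (4,2)@(9, 5): e=[30,-12,58] → .
    (1,3)@(3, 7): e=[2,60,14] → X
    (4,3)@(9, 7): e=[38,0,38] → .  [on edge]
    (1,4)@(3, 9): e=[10,72,-6] → .
    (2,4)@(5, 9): e=[22,52,2] → X
    (4,4)@(9, 9): e=[46,12,18] → X
    (5,4)@(11, 9): e=[58,-8,26] → .
    (2,5)@(5, 11): e=[30,64,-18] → .
    (3,5)@(7, 11): e=[42,44,-10] → .
    (4,5)@(9, 11): e=[54,24,-2] → .
  covered (9 px):
    . . . . . . . . . . .
    . . . . . . . . . . .
    . . X X . . . . . . .
    . X X X . . . . . . .
    . . X X X . . . . . .
    . . . . . X . . . . .
    . . . . . . . . . . .

Answer: 30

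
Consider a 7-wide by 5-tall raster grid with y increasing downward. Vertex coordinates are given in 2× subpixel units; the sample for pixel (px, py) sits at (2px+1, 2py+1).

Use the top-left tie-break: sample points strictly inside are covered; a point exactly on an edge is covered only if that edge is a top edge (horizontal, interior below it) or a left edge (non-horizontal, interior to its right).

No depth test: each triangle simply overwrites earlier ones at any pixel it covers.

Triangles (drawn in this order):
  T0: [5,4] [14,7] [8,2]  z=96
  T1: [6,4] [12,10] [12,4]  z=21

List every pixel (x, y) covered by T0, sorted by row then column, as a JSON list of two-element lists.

T0:
  2·area = 27  (B↔C swapped to make it positive)
  edge (5, 4)→(8, 2): d=(3,-2) top-left  bias=+0
  edge (8, 2)→(14, 7): d=(6,5) right/bottom  bias=-1
  edge (14, 7)→(5, 4): d=(-9,-3) top-left  bias=+0
    (3,1)@(7, 3): e=[1,11,15] → #
    (4,1)@(9, 3): e=[5,1,21] → #
    (5,1)@(11, 3): e=[9,-9,27] → ·
    (3,2)@(7, 5): e=[7,23,-3] → ·
    (4,2)@(9, 5): e=[11,13,3] → #
    (5,2)@(11, 5): e=[15,3,9] → #
    (6,2)@(13, 5): e=[19,-7,15] → ·
    (4,3)@(9, 7): e=[17,25,-15] → ·
    (5,3)@(11, 7): e=[21,15,-9] → ·
  covered (4 px):
    · · · · · · ·
    · · · # # · ·
    · · · · # # ·
    · · · · · · ·
    · · · · · · ·
T1:
  2·area = 36  (B↔C swapped to make it positive)
  edge (6, 4)→(12, 4): d=(6,0) top-left  bias=+0
  edge (12, 4)→(12, 10): d=(0,6) right/bottom  bias=-1
  edge (12, 10)→(6, 4): d=(-6,-6) top-left  bias=+0
    (1,0)@(3, 1): e=[-18,54,0] → ·  [on edge]
    (2,1)@(5, 3): e=[-6,42,0] → ·  [on edge]
    (3,2)@(7, 5): e=[6,30,0] → #  [on edge]
    (4,2)@(9, 5): e=[6,18,12] → #
    (5,2)@(11, 5): e=[6,6,24] → #
    (6,2)@(13, 5): e=[6,-6,36] → ·
    (3,3)@(7, 7): e=[18,30,-12] → ·
    (4,3)@(9, 7): e=[18,18,0] → #  [on edge]
    (6,3)@(13, 7): e=[18,-6,24] → ·
    (4,4)@(9, 9): e=[30,18,-12] → ·
    (5,4)@(11, 9): e=[30,6,0] → #  [on edge]
    (6,4)@(13, 9): e=[30,-6,12] → ·
  covered (6 px):
    · · · · · · ·
    · · · · · · ·
    · · · # # # ·
    · · · · # # ·
    · · · · · # ·

Result: [[3,1],[4,1],[4,2],[5,2]]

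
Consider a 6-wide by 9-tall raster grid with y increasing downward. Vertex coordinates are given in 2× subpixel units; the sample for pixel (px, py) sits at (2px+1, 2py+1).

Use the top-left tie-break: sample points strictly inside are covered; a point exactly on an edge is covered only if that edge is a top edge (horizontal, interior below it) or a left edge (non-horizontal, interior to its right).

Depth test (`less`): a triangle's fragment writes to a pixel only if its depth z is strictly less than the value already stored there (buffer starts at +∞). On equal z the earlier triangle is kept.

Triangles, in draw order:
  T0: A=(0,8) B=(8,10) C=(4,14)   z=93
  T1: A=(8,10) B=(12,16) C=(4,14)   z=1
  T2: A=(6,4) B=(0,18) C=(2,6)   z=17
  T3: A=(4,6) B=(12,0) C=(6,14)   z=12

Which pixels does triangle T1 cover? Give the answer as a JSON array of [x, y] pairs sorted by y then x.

T0:
  2·area = 40
  edge (0, 8)→(8, 10): d=(8,2) right/bottom  bias=-1
  edge (8, 10)→(4, 14): d=(-4,4) right/bottom  bias=-1
  edge (4, 14)→(0, 8): d=(-4,-6) top-left  bias=+0
    (5,3)@(11, 7): e=[-30,0,70] → .  [on edge]
    (0,4)@(1, 9): e=[6,32,2] → X
    (1,4)@(3, 9): e=[2,24,14] → X
    (2,4)@(5, 9): e=[-2,16,26] → .
    (4,4)@(9, 9): e=[-10,0,50] → .  [on edge]
    (0,5)@(1, 11): e=[22,24,-6] → .
    (1,5)@(3, 11): e=[18,16,6] → X
    (2,5)@(5, 11): e=[14,8,18] → X
    (3,5)@(7, 11): e=[10,0,30] → .  [on edge]
    (1,6)@(3, 13): e=[34,8,-2] → .
    (2,6)@(5, 13): e=[30,0,10] → .  [on edge]
    (1,7)@(3, 15): e=[50,0,-10] → .  [on edge]
    (0,8)@(1, 17): e=[70,0,-30] → .  [on edge]
  covered (4 px):
    . . . . . .
    . . . . . .
    . . . . . .
    . . . . . .
    X X . . . .
    . X X . . .
    . . . . . .
    . . . . . .
    . . . . . .
T1:
  2·area = 40
  edge (8, 10)→(12, 16): d=(4,6) right/bottom  bias=-1
  edge (12, 16)→(4, 14): d=(-8,-2) top-left  bias=+0
  edge (4, 14)→(8, 10): d=(4,-4) top-left  bias=+0
    (5,3)@(11, 7): e=[-30,70,0] → .  [on edge]
    (4,4)@(9, 9): e=[-10,50,0] → .  [on edge]
    (3,5)@(7, 11): e=[10,30,0] → X  [on edge]
    (4,5)@(9, 11): e=[-2,34,8] → .
    (2,6)@(5, 13): e=[30,10,0] → X  [on edge]
    (4,6)@(9, 13): e=[6,18,16] → X
    (5,6)@(11, 13): e=[-6,22,24] → .
    (1,7)@(3, 15): e=[50,-10,0] → .  [on edge]
    (2,7)@(5, 15): e=[38,-6,8] → .
    (3,7)@(7, 15): e=[26,-2,16] → .
    (4,7)@(9, 15): e=[14,2,24] → X
    (5,7)@(11, 15): e=[2,6,32] → X
    (0,8)@(1, 17): e=[70,-30,0] → .  [on edge]
  covered (6 px):
    . . . . . .
    . . . . . .
    . . . . . .
    . . . . . .
    . . . . . .
    . . . X . .
    . . X X X .
    . . . . X X
    . . . . . .
T2:
  2·area = 44
  edge (6, 4)→(0, 18): d=(-6,14) right/bottom  bias=-1
  edge (0, 18)→(2, 6): d=(2,-12) top-left  bias=+0
  edge (2, 6)→(6, 4): d=(4,-2) top-left  bias=+0
    (2,2)@(5, 5): e=[8,34,2] → X
    (3,2)@(7, 5): e=[-20,58,6] → .
    (1,3)@(3, 7): e=[24,14,6] → X
    (2,3)@(5, 7): e=[-4,38,10] → .
    (1,4)@(3, 9): e=[12,18,14] → X
    (2,4)@(5, 9): e=[-16,42,18] → .
    (1,5)@(3, 11): e=[0,22,22] → .  [on edge]
    (0,6)@(1, 13): e=[16,2,26] → X
    (1,6)@(3, 13): e=[-12,26,30] → .
    (0,7)@(1, 15): e=[4,6,34] → X
    (1,7)@(3, 15): e=[-24,30,38] → .
    (0,8)@(1, 17): e=[-8,10,42] → .
  covered (5 px):
    . . . . . .
    . . . . . .
    . . X . . .
    . X . . . .
    . X . . . .
    . . . . . .
    X . . . . .
    X . . . . .
    . . . . . .
T3:
  2·area = 76
  edge (4, 6)→(12, 0): d=(8,-6) top-left  bias=+0
  edge (12, 0)→(6, 14): d=(-6,14) right/bottom  bias=-1
  edge (6, 14)→(4, 6): d=(-2,-8) top-left  bias=+0
    (5,0)@(11, 1): e=[2,8,66] → X
    (4,1)@(9, 3): e=[6,24,46] → X
    (5,1)@(11, 3): e=[18,-4,62] → .
    (3,2)@(7, 5): e=[10,40,26] → X
    (5,2)@(11, 5): e=[34,-16,58] → .
    (2,3)@(5, 7): e=[14,56,6] → X
    (4,3)@(9, 7): e=[38,0,38] → .  [on edge]
    (2,4)@(5, 9): e=[30,44,2] → X
    (4,4)@(9, 9): e=[54,-12,34] → .
    (2,5)@(5, 11): e=[46,32,-2] → .
    (3,5)@(7, 11): e=[58,4,14] → X
    (4,5)@(9, 11): e=[70,-24,30] → .
  covered (9 px):
    . . . . . X
    . . . . X .
    . . . X X .
    . . X X . .
    . . X X . .
    . . . X . .
    . . . . . .
    . . . . . .
    . . . . . .

Final: [[3,5],[2,6],[3,6],[4,6],[4,7],[5,7]]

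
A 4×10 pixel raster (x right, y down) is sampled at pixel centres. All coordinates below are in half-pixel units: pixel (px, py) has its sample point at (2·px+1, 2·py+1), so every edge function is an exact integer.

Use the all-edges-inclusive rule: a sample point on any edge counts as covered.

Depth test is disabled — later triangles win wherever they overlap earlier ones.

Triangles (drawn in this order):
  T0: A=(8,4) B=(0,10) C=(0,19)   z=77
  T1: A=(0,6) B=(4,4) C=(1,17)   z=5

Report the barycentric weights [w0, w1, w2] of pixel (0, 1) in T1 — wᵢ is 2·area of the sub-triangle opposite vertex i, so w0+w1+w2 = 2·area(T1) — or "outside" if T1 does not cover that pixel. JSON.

T0:
  2·area = 72  (B↔C swapped to make it positive)
  edge (8, 4)→(0, 19): d=(-8,15) inclusive
  edge (0, 19)→(0, 10): d=(0,-9) inclusive
  edge (0, 10)→(8, 4): d=(8,-6) inclusive
    (3,2)@(7, 5): e=[7,63,2] → #
    (2,3)@(5, 7): e=[21,45,6] → #
    (3,3)@(7, 7): e=[-9,63,18] → ·
    (1,4)@(3, 9): e=[35,27,10] → #
    (3,4)@(7, 9): e=[-25,63,34] → ·
    (0,5)@(1, 11): e=[49,9,14] → #
    (2,5)@(5, 11): e=[-11,45,38] → ·
    (0,6)@(1, 13): e=[33,9,30] → #
    (2,6)@(5, 13): e=[-27,45,54] → ·
    (0,7)@(1, 15): e=[17,9,46] → #
    (1,7)@(3, 15): e=[-13,27,58] → ·
    (0,8)@(1, 17): e=[1,9,62] → #
  covered (10 px):
    · · · ·
    · · · ·
    · · · #
    · · # ·
    · # # ·
    # # · ·
    # # · ·
    # · · ·
    # · · ·
    · · · ·
T1:
  2·area = 46
  edge (0, 6)→(4, 4): d=(4,-2) inclusive
  edge (4, 4)→(1, 17): d=(-3,13) inclusive
  edge (1, 17)→(0, 6): d=(-1,-11) inclusive
    (1,2)@(3, 5): e=[2,10,34] → #
    (2,2)@(5, 5): e=[6,-16,56] → ·
    (0,3)@(1, 7): e=[6,30,10] → #
    (2,3)@(5, 7): e=[14,-22,54] → ·
    (0,4)@(1, 9): e=[14,24,8] → #
    (1,4)@(3, 9): e=[18,-2,30] → ·
    (0,5)@(1, 11): e=[22,18,6] → #
    (1,5)@(3, 11): e=[26,-8,28] → ·
    (0,6)@(1, 13): e=[30,12,4] → #
    (1,6)@(3, 13): e=[34,-14,26] → ·
    (0,7)@(1, 15): e=[38,6,2] → #
    (1,7)@(3, 15): e=[42,-20,24] → ·
    (0,8)@(1, 17): e=[46,0,0] → #  [on edge]
  covered (8 px):
    · · · ·
    · · · ·
    · # · ·
    # # · ·
    # · · ·
    # · · ·
    # · · ·
    # · · ·
    # · · ·
    · · · ·

Result: "outside"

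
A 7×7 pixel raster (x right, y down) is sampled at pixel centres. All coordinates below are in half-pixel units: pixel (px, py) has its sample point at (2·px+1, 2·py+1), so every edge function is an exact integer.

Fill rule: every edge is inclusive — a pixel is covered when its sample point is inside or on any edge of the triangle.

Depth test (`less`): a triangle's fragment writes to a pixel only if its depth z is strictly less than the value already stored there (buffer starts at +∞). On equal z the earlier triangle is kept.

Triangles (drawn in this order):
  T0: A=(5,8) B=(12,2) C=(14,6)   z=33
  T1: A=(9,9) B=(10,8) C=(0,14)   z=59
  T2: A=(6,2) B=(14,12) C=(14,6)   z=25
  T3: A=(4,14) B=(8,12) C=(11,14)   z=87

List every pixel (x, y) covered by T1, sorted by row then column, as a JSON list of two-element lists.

T0:
  2·area = 40
  edge (5, 8)→(12, 2): d=(7,-6) inclusive
  edge (12, 2)→(14, 6): d=(2,4) inclusive
  edge (14, 6)→(5, 8): d=(-9,2) inclusive
    (5,1)@(11, 3): e=[1,6,33] → #
    (6,1)@(13, 3): e=[13,-2,29] → ·
    (4,2)@(9, 5): e=[3,18,19] → #
    (6,2)@(13, 5): e=[27,2,11] → #
    (3,3)@(7, 7): e=[5,30,5] → #
    (5,3)@(11, 7): e=[29,14,-3] → ·
    (6,3)@(13, 7): e=[41,6,-7] → ·
    (3,4)@(7, 9): e=[19,34,-13] → ·
    (4,4)@(9, 9): e=[31,26,-17] → ·
  covered (6 px):
    · · · · · · ·
    · · · · · # ·
    · · · · # # #
    · · · # # · ·
    · · · · · · ·
    · · · · · · ·
    · · · · · · ·
T1:
  2·area = 4  (B↔C swapped to make it positive)
  edge (9, 9)→(0, 14): d=(-9,5) inclusive
  edge (0, 14)→(10, 8): d=(10,-6) inclusive
  edge (10, 8)→(9, 9): d=(-1,1) inclusive
    (6,2)@(13, 5): e=[16,-12,0] → ·  [on edge]
    (5,3)@(11, 7): e=[8,-4,0] → ·  [on edge]
    (4,4)@(9, 9): e=[0,4,0] → #  [on edge]
    (5,4)@(11, 9): e=[-10,16,-2] → ·
    (2,5)@(5, 11): e=[2,0,2] → #  [on edge]
    (3,5)@(7, 11): e=[-8,12,0] → ·  [on edge]
    (4,5)@(9, 11): e=[-18,24,-2] → ·
    (2,6)@(5, 13): e=[-16,20,0] → ·  [on edge]
  covered (2 px):
    · · · · · · ·
    · · · · · · ·
    · · · · · · ·
    · · · · · · ·
    · · · · # · ·
    · · # · · · ·
    · · · · · · ·
T2:
  2·area = 48  (B↔C swapped to make it positive)
  edge (6, 2)→(14, 6): d=(8,4) inclusive
  edge (14, 6)→(14, 12): d=(0,6) inclusive
  edge (14, 12)→(6, 2): d=(-8,-10) inclusive
    (3,1)@(7, 3): e=[4,42,2] → #
    (4,1)@(9, 3): e=[-4,30,22] → ·
    (3,2)@(7, 5): e=[20,42,-14] → ·
    (4,2)@(9, 5): e=[12,30,6] → #
    (5,2)@(11, 5): e=[4,18,26] → #
    (6,2)@(13, 5): e=[-4,6,46] → ·
    (4,3)@(9, 7): e=[28,30,-10] → ·
    (5,3)@(11, 7): e=[20,18,10] → #
    (6,3)@(13, 7): e=[12,6,30] → #
    (5,4)@(11, 9): e=[36,18,-6] → ·
    (6,4)@(13, 9): e=[28,6,14] → #
    (6,5)@(13, 11): e=[44,6,-2] → ·
  covered (6 px):
    · · · · · · ·
    · · · # · · ·
    · · · · # # ·
    · · · · · # #
    · · · · · · #
    · · · · · · ·
    · · · · · · ·
T3:
  2·area = 14
  edge (4, 14)→(8, 12): d=(4,-2) inclusive
  edge (8, 12)→(11, 14): d=(3,2) inclusive
  edge (11, 14)→(4, 14): d=(-7,0) inclusive
    (3,6)@(7, 13): e=[2,5,7] → #
    (4,6)@(9, 13): e=[6,1,7] → #
    (5,6)@(11, 13): e=[10,-3,7] → ·
  covered (2 px):
    · · · · · · ·
    · · · · · · ·
    · · · · · · ·
    · · · · · · ·
    · · · · · · ·
    · · · · · · ·
    · · · # # · ·

Result: [[4,4],[2,5]]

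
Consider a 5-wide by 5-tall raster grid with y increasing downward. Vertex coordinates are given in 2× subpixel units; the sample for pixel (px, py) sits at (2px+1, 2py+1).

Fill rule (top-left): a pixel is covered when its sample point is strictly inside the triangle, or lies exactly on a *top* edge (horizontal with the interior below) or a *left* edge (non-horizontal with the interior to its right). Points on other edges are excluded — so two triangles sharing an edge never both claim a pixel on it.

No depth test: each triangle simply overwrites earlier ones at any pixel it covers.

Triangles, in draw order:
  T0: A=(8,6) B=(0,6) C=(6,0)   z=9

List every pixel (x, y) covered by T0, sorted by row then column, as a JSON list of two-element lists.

T0:
  2·area = 48
  edge (8, 6)→(0, 6): d=(-8,0) right/bottom  bias=-1
  edge (0, 6)→(6, 0): d=(6,-6) top-left  bias=+0
  edge (6, 0)→(8, 6): d=(2,6) right/bottom  bias=-1
    (2,0)@(5, 1): e=[40,0,8] → #  [on edge]
    (3,0)@(7, 1): e=[40,12,-4] → ·
    (1,1)@(3, 3): e=[24,0,24] → #  [on edge]
    (3,1)@(7, 3): e=[24,24,0] → ·  [on edge]
    (0,2)@(1, 5): e=[8,0,40] → #  [on edge]
    (3,2)@(7, 5): e=[8,36,4] → #
    (4,2)@(9, 5): e=[8,48,-8] → ·
    (0,3)@(1, 7): e=[-8,12,44] → ·
    (1,3)@(3, 7): e=[-8,24,32] → ·
    (2,3)@(5, 7): e=[-8,36,20] → ·
    (3,3)@(7, 7): e=[-8,48,8] → ·
    (4,4)@(9, 9): e=[-24,72,0] → ·  [on edge]
  covered (7 px):
    · · # · ·
    · # # · ·
    # # # # ·
    · · · · ·
    · · · · ·

Final: [[2,0],[1,1],[2,1],[0,2],[1,2],[2,2],[3,2]]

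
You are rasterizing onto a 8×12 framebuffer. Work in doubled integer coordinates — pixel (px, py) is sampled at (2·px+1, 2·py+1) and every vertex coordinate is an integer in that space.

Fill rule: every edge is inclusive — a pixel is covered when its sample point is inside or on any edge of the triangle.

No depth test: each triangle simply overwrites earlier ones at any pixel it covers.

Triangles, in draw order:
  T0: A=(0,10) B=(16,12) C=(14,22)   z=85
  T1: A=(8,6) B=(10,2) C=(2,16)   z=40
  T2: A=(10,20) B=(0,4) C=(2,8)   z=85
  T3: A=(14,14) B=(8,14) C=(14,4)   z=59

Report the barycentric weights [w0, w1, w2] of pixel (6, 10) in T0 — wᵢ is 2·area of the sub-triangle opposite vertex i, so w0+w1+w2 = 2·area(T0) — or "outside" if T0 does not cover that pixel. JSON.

T0:
  2·area = 164
  edge (0, 10)→(16, 12): d=(16,2) inclusive
  edge (16, 12)→(14, 22): d=(-2,10) inclusive
  edge (14, 22)→(0, 10): d=(-14,-12) inclusive
    (1,5)@(3, 11): e=[10,132,22] → #
    (2,5)@(5, 11): e=[6,112,46] → #
    (3,5)@(7, 11): e=[2,92,70] → #
    (4,5)@(9, 11): e=[-2,72,94] → ·
    (1,6)@(3, 13): e=[42,128,-6] → ·
    (2,6)@(5, 13): e=[38,108,18] → #
    (4,6)@(9, 13): e=[30,68,66] → #
    (5,6)@(11, 13): e=[26,48,90] → #
    (6,6)@(13, 13): e=[22,28,114] → #
    (7,6)@(15, 13): e=[18,8,138] → #
    (2,7)@(5, 15): e=[70,104,-10] → ·
    (3,7)@(7, 15): e=[66,84,14] → #
    (7,8)@(15, 17): e=[82,0,82] → #  [on edge]
  covered (21 px):
    · · · · · · · ·
    · · · · · · · ·
    · · · · · · · ·
    · · · · · · · ·
    · · · · · · · ·
    · # # # · · · ·
    · · # # # # # #
    · · · # # # # #
    · · · · # # # #
    · · · · · # # ·
    · · · · · · # ·
    · · · · · · · ·
T1:
  2·area = 4  (B↔C swapped to make it positive)
  edge (8, 6)→(2, 16): d=(-6,10) inclusive
  edge (2, 16)→(10, 2): d=(8,-14) inclusive
  edge (10, 2)→(8, 6): d=(-2,4) inclusive
    (5,0)@(11, 1): e=[0,6,-2] → ·  [on edge]
    (2,5)@(5, 11): e=[0,2,2] → #  [on edge]
    (3,5)@(7, 11): e=[-20,30,-6] → ·
    (2,6)@(5, 13): e=[-12,18,-2] → ·
  covered (1 px):
    · · · · · · · ·
    · · · · · · · ·
    · · · · · · · ·
    · · · · · · · ·
    · · · · · · · ·
    · · # · · · · ·
    · · · · · · · ·
    · · · · · · · ·
    · · · · · · · ·
    · · · · · · · ·
    · · · · · · · ·
    · · · · · · · ·
T2:
  2·area = 8  (B↔C swapped to make it positive)
  edge (10, 20)→(2, 8): d=(-8,-12) inclusive
  edge (2, 8)→(0, 4): d=(-2,-4) inclusive
  edge (0, 4)→(10, 20): d=(10,16) inclusive
    (1,4)@(3, 9): e=[4,2,2] → #
    (2,4)@(5, 9): e=[28,10,-30] → ·
    (1,5)@(3, 11): e=[-12,-2,22] → ·
  covered (1 px):
    · · · · · · · ·
    · · · · · · · ·
    · · · · · · · ·
    · · · · · · · ·
    · # · · · · · ·
    · · · · · · · ·
    · · · · · · · ·
    · · · · · · · ·
    · · · · · · · ·
    · · · · · · · ·
    · · · · · · · ·
    · · · · · · · ·
T3:
  2·area = 60
  edge (14, 14)→(8, 14): d=(-6,0) inclusive
  edge (8, 14)→(14, 4): d=(6,-10) inclusive
  edge (14, 4)→(14, 14): d=(0,10) inclusive
    (6,3)@(13, 7): e=[42,8,10] → #
    (7,3)@(15, 7): e=[42,28,-10] → ·
    (5,4)@(11, 9): e=[30,0,30] → #  [on edge]
    (7,4)@(15, 9): e=[30,40,-10] → ·
    (5,5)@(11, 11): e=[18,12,30] → #
    (7,5)@(15, 11): e=[18,52,-10] → ·
    (4,6)@(9, 13): e=[6,4,50] → #
    (7,6)@(15, 13): e=[6,64,-10] → ·
    (4,7)@(9, 15): e=[-6,16,50] → ·
    (5,7)@(11, 15): e=[-6,36,30] → ·
    (6,7)@(13, 15): e=[-6,56,10] → ·
    (2,9)@(5, 19): e=[-30,0,90] → ·  [on edge]
  covered (8 px):
    · · · · · · · ·
    · · · · · · · ·
    · · · · · · · ·
    · · · · · · # ·
    · · · · · # # ·
    · · · · · # # ·
    · · · · # # # ·
    · · · · · · · ·
    · · · · · · · ·
    · · · · · · · ·
    · · · · · · · ·
    · · · · · · · ·

Final: [12,2,150]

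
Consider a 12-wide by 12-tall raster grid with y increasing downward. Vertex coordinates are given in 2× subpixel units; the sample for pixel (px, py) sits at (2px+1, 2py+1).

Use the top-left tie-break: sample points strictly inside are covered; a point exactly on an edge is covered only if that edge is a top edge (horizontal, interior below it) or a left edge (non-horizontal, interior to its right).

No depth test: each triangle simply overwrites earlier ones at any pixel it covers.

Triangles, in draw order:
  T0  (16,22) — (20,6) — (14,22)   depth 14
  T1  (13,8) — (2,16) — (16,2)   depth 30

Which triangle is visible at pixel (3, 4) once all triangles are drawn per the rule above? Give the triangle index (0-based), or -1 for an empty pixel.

T0:
  2·area = 32  (B↔C swapped to make it positive)
  edge (16, 22)→(14, 22): d=(-2,0) right/bottom  bias=-1
  edge (14, 22)→(20, 6): d=(6,-16) top-left  bias=+0
  edge (20, 6)→(16, 22): d=(-4,16) right/bottom  bias=-1
    (9,4)@(19, 9): e=[26,2,4] → #
    (10,4)@(21, 9): e=[26,34,-28] → ·
    (9,5)@(19, 11): e=[22,14,-4] → ·
    (8,7)@(17, 15): e=[14,6,12] → #
    (9,7)@(19, 15): e=[14,38,-20] → ·
    (8,8)@(17, 17): e=[10,18,4] → #
    (9,8)@(19, 17): e=[10,50,-28] → ·
    (8,9)@(17, 19): e=[6,30,-4] → ·
    (7,10)@(15, 21): e=[2,10,20] → #
    (8,10)@(17, 21): e=[2,42,-12] → ·
    (7,11)@(15, 23): e=[-2,22,12] → ·
  covered (4 px):
    · · · · · · · · · · · ·
    · · · · · · · · · · · ·
    · · · · · · · · · · · ·
    · · · · · · · · · · · ·
    · · · · · · · · · # · ·
    · · · · · · · · · · · ·
    · · · · · · · · · · · ·
    · · · · · · · · # · · ·
    · · · · · · · · # · · ·
    · · · · · · · · · · · ·
    · · · · · · · # · · · ·
    · · · · · · · · · · · ·
T1:
  2·area = 42
  edge (13, 8)→(2, 16): d=(-11,8) right/bottom  bias=-1
  edge (2, 16)→(16, 2): d=(14,-14) top-left  bias=+0
  edge (16, 2)→(13, 8): d=(-3,6) right/bottom  bias=-1
    (8,0)@(17, 1): e=[45,0,-3] → ·  [on edge]
    (7,1)@(15, 3): e=[39,0,3] → #  [on edge]
    (8,1)@(17, 3): e=[23,28,-9] → ·
    (6,2)@(13, 5): e=[33,0,9] → #  [on edge]
    (7,2)@(15, 5): e=[17,28,-3] → ·
    (5,3)@(11, 7): e=[27,0,15] → #  [on edge]
    (7,3)@(15, 7): e=[-5,56,-9] → ·
    (4,4)@(9, 9): e=[21,0,21] → #  [on edge]
    (6,4)@(13, 9): e=[-11,56,-3] → ·
    (3,5)@(7, 11): e=[15,0,27] → #  [on edge]
    (4,5)@(9, 11): e=[-1,28,15] → ·
    (5,5)@(11, 11): e=[-17,56,3] → ·
    (2,6)@(5, 13): e=[9,0,33] → #  [on edge]
    (1,7)@(3, 15): e=[3,0,39] → #  [on edge]
    (0,8)@(1, 17): e=[-3,0,45] → ·  [on edge]
  covered (9 px):
    · · · · · · · · · · · ·
    · · · · · · · # · · · ·
    · · · · · · # · · · · ·
    · · · · · # # · · · · ·
    · · · · # # · · · · · ·
    · · · # · · · · · · · ·
    · · # · · · · · · · · ·
    · # · · · · · · · · · ·
    · · · · · · · · · · · ·
    · · · · · · · · · · · ·
    · · · · · · · · · · · ·
    · · · · · · · · · · · ·

Z-buffer (winner per pixel, '.' = empty):
  . . . . . . . . . . . .
  . . . . . . . 1 . . . .
  . . . . . . 1 . . . . .
  . . . . . 1 1 . . . . .
  . . . . 1 1 . . . 0 . .
  . . . 1 . . . . . . . .
  . . 1 . . . . . . . . .
  . 1 . . . . . . 0 . . .
  . . . . . . . . 0 . . .
  . . . . . . . . . . . .
  . . . . . . . 0 . . . .
  . . . . . . . . . . . .

Answer: -1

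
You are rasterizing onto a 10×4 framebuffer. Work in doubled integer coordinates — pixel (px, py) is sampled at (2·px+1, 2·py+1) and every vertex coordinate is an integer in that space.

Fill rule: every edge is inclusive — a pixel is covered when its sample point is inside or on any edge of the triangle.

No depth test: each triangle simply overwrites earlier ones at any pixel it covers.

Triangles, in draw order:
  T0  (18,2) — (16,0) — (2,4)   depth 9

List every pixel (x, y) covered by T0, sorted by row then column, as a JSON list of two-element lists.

T0:
  2·area = 36  (B↔C swapped to make it positive)
  edge (18, 2)→(2, 4): d=(-16,2) inclusive
  edge (2, 4)→(16, 0): d=(14,-4) inclusive
  edge (16, 0)→(18, 2): d=(2,2) inclusive
    (6,0)@(13, 1): e=[26,2,8] → X
    (7,0)@(15, 1): e=[22,10,4] → X
    (8,0)@(17, 1): e=[18,18,0] → X  [on edge]
    (9,0)@(19, 1): e=[14,26,-4] → .
    (3,1)@(7, 3): e=[6,6,24] → X
    (4,1)@(9, 3): e=[2,14,20] → X
    (5,1)@(11, 3): e=[-2,22,16] → .
    (6,1)@(13, 3): e=[-6,30,12] → .
    (7,1)@(15, 3): e=[-10,38,8] → .
    (8,1)@(17, 3): e=[-14,46,4] → .
    (9,1)@(19, 3): e=[-18,54,0] → .  [on edge]
    (3,2)@(7, 5): e=[-26,34,28] → .
  covered (5 px):
    . . . . . . X X X .
    . . . X X . . . . .
    . . . . . . . . . .
    . . . . . . . . . .

Final: [[6,0],[7,0],[8,0],[3,1],[4,1]]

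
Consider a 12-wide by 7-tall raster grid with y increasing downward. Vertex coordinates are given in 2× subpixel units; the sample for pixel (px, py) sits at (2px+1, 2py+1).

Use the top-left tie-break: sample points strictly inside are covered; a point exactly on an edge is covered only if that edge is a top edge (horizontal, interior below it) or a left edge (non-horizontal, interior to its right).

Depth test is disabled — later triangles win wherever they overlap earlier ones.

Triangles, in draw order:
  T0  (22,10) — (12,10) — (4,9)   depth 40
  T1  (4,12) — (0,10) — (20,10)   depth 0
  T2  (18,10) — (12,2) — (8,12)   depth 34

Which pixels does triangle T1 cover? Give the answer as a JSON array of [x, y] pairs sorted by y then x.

T0:
  2·area = 10
  edge (22, 10)→(12, 10): d=(-10,0) right/bottom  bias=-1
  edge (12, 10)→(4, 9): d=(-8,-1) top-left  bias=+0
  edge (4, 9)→(22, 10): d=(18,1) right/bottom  bias=-1
  covered (0 px):
    · · · · · · · · · · · ·
    · · · · · · · · · · · ·
    · · · · · · · · · · · ·
    · · · · · · · · · · · ·
    · · · · · · · · · · · ·
    · · · · · · · · · · · ·
    · · · · · · · · · · · ·
T1:
  2·area = 40
  edge (4, 12)→(0, 10): d=(-4,-2) top-left  bias=+0
  edge (0, 10)→(20, 10): d=(20,0) top-left  bias=+0
  edge (20, 10)→(4, 12): d=(-16,2) right/bottom  bias=-1
    (1,5)@(3, 11): e=[2,20,18] → #
    (2,5)@(5, 11): e=[6,20,14] → #
    (3,5)@(7, 11): e=[10,20,10] → #
    (4,5)@(9, 11): e=[14,20,6] → #
    (5,5)@(11, 11): e=[18,20,2] → #
    (6,5)@(13, 11): e=[22,20,-2] → ·
    (1,6)@(3, 13): e=[-6,60,-14] → ·
    (2,6)@(5, 13): e=[-2,60,-18] → ·
    (3,6)@(7, 13): e=[2,60,-22] → ·
    (4,6)@(9, 13): e=[6,60,-26] → ·
    (5,6)@(11, 13): e=[10,60,-30] → ·
  covered (5 px):
    · · · · · · · · · · · ·
    · · · · · · · · · · · ·
    · · · · · · · · · · · ·
    · · · · · · · · · · · ·
    · · · · · · · · · · · ·
    · # # # # # · · · · · ·
    · · · · · · · · · · · ·
T2:
  2·area = 92  (B↔C swapped to make it positive)
  edge (18, 10)→(8, 12): d=(-10,2) right/bottom  bias=-1
  edge (8, 12)→(12, 2): d=(4,-10) top-left  bias=+0
  edge (12, 2)→(18, 10): d=(6,8) right/bottom  bias=-1
    (5,2)@(11, 5): e=[64,2,26] → #
    (6,2)@(13, 5): e=[60,22,10] → #
    (7,2)@(15, 5): e=[56,42,-6] → ·
    (5,3)@(11, 7): e=[44,10,38] → #
    (7,3)@(15, 7): e=[36,50,6] → #
    (8,3)@(17, 7): e=[32,70,-10] → ·
    (5,4)@(11, 9): e=[24,18,50] → #
    (8,4)@(17, 9): e=[12,78,2] → #
    (9,4)@(19, 9): e=[8,98,-14] → ·
    (11,4)@(23, 9): e=[0,138,-46] → ·  [on edge]
    (4,5)@(9, 11): e=[8,6,78] → #
    (6,5)@(13, 11): e=[0,46,46] → ·  [on edge]
    (1,6)@(3, 13): e=[0,-46,138] → ·  [on edge]
  covered (11 px):
    · · · · · · · · · · · ·
    · · · · · · · · · · · ·
    · · · · · # # · · · · ·
    · · · · · # # # · · · ·
    · · · · · # # # # · · ·
    · · · · # # · · · · · ·
    · · · · · · · · · · · ·

Final: [[1,5],[2,5],[3,5],[4,5],[5,5]]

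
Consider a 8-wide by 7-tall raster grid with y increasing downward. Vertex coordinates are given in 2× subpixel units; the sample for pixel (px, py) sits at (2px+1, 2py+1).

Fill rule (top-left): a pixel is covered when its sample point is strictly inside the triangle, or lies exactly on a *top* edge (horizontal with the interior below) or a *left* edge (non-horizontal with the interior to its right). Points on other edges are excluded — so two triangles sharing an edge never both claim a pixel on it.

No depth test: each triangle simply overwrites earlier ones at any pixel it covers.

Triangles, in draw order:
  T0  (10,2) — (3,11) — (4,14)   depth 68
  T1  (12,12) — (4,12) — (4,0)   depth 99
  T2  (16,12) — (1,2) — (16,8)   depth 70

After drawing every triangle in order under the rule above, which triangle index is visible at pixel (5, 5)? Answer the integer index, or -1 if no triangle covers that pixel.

T0:
  2·area = 30  (B↔C swapped to make it positive)
  edge (10, 2)→(4, 14): d=(-6,12) right/bottom  bias=-1
  edge (4, 14)→(3, 11): d=(-1,-3) top-left  bias=+0
  edge (3, 11)→(10, 2): d=(7,-9) top-left  bias=+0
    (0,2)@(1, 5): e=[90,0,-60] → ·  [on edge]
    (3,3)@(7, 7): e=[6,16,8] → █
    (4,3)@(9, 7): e=[-18,22,26] → ·
    (2,4)@(5, 9): e=[18,8,4] → █
    (3,4)@(7, 9): e=[-6,14,22] → ·
    (1,5)@(3, 11): e=[30,0,0] → █  [on edge]
    (3,5)@(7, 11): e=[-18,12,36] → ·
    (1,6)@(3, 13): e=[18,-2,14] → ·
    (2,6)@(5, 13): e=[-6,4,32] → ·
  covered (4 px):
    · · · · · · · ·
    · · · · · · · ·
    · · · · · · · ·
    · · · █ · · · ·
    · · █ · · · · ·
    · █ █ · · · · ·
    · · · · · · · ·
T1:
  2·area = 96
  edge (12, 12)→(4, 12): d=(-8,0) right/bottom  bias=-1
  edge (4, 12)→(4, 0): d=(0,-12) top-left  bias=+0
  edge (4, 0)→(12, 12): d=(8,12) right/bottom  bias=-1
    (2,1)@(5, 3): e=[72,12,12] → █
    (3,1)@(7, 3): e=[72,36,-12] → ·
    (2,2)@(5, 5): e=[56,12,28] → █
    (3,2)@(7, 5): e=[56,36,4] → █
    (4,2)@(9, 5): e=[56,60,-20] → ·
    (2,3)@(5, 7): e=[40,12,44] → █
    (4,3)@(9, 7): e=[40,60,-4] → ·
    (2,4)@(5, 9): e=[24,12,60] → █
    (4,4)@(9, 9): e=[24,60,12] → █
    (5,4)@(11, 9): e=[24,84,-12] → ·
    (2,5)@(5, 11): e=[8,12,76] → █
    (5,5)@(11, 11): e=[8,84,4] → █
  covered (12 px):
    · · · · · · · ·
    · · █ · · · · ·
    · · █ █ · · · ·
    · · █ █ · · · ·
    · · █ █ █ · · ·
    · · █ █ █ █ · ·
    · · · · · · · ·
T2:
  2·area = 60
  edge (16, 12)→(1, 2): d=(-15,-10) top-left  bias=+0
  edge (1, 2)→(16, 8): d=(15,6) right/bottom  bias=-1
  edge (16, 8)→(16, 12): d=(0,4) right/bottom  bias=-1
    (1,1)@(3, 3): e=[5,3,52] → █
    (2,1)@(5, 3): e=[25,-9,44] → ·
    (1,2)@(3, 5): e=[-25,33,52] → ·
    (3,2)@(7, 5): e=[15,9,36] → █
    (4,2)@(9, 5): e=[35,-3,28] → ·
    (3,3)@(7, 7): e=[-15,39,36] → ·
    (4,3)@(9, 7): e=[5,27,28] → █
    (5,3)@(11, 7): e=[25,15,20] → █
    (6,3)@(13, 7): e=[45,3,12] → █
    (7,3)@(15, 7): e=[65,-9,4] → ·
    (4,4)@(9, 9): e=[-25,57,28] → ·
    (5,4)@(11, 9): e=[-5,45,20] → ·
  covered (8 px):
    · · · · · · · ·
    · █ · · · · · ·
    · · · █ · · · ·
    · · · · █ █ █ ·
    · · · · · · █ █
    · · · · · · · █
    · · · · · · · ·

Z-buffer (winner per pixel, '.' = empty):
  . . . . . . . .
  . 2 1 . . . . .
  . . 1 2 . . . .
  . . 1 1 2 2 2 .
  . . 1 1 1 . 2 2
  . 0 1 1 1 1 . 2
  . . . . . . . .

Final: 1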